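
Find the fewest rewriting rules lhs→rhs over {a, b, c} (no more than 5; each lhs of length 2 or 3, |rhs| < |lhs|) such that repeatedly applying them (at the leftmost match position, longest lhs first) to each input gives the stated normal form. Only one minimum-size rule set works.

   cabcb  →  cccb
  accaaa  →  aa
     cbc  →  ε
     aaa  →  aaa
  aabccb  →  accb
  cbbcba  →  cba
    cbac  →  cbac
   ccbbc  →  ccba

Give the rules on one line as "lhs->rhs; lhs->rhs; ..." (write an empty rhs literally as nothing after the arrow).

ab->; bc->a; ca->; cab->cc

  | cabcb => cccb
  | accaaa => acaa => aa
  | cbc => ca => ε
  | aaa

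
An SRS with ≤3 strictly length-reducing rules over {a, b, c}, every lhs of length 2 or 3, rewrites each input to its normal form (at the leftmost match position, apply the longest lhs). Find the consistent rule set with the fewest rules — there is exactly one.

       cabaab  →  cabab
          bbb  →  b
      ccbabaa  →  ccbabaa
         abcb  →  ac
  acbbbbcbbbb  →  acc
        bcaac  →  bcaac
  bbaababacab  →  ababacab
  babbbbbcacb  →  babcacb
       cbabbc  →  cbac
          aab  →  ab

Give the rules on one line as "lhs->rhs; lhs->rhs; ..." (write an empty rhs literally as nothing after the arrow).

aab->ab; bb->; bcb->c

  | cabaab => cabab
  | bbb => b
  | ccbabaa
  | abcb => ac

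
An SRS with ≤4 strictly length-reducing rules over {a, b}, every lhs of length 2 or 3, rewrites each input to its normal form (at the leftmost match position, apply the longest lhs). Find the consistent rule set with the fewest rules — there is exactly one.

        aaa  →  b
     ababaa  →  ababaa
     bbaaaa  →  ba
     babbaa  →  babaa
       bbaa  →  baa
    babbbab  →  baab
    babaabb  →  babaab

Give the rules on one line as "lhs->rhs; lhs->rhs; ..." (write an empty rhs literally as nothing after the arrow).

  | aaa => b
  | ababaa
  | bbaaaa => baaaa => bba => ba
  | babbaa => babaa

aaa->b; bb->b; bbb->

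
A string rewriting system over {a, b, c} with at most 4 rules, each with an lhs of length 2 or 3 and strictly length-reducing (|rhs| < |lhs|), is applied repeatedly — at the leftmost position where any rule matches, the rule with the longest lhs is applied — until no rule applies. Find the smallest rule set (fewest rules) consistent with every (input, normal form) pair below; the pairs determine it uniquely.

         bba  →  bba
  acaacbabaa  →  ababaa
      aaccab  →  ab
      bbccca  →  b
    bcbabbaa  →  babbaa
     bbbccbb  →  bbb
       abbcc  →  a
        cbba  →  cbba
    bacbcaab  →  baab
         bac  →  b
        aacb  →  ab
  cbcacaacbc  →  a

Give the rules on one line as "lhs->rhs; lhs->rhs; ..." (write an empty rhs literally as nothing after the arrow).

  | bba
  | acaacbabaa => aacbabaa => ababaa
  | aaccab => acab => ab
  | bbccca => bcca => ca => b

ac->; bc->; ca->b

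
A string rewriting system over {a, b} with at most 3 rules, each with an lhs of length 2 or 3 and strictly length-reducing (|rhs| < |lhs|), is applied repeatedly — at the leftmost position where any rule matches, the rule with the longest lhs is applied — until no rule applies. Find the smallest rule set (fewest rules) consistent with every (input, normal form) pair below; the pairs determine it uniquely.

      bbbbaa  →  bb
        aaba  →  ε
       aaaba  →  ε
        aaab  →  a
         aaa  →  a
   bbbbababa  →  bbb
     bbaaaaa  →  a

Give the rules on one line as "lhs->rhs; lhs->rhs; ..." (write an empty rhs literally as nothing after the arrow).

  | bbbbaa => bbba => bb
  | aaba => ba => ε
  | aaaba => aba => aa => ε
  | aaab => ab => a

aa->; ab->a; ba->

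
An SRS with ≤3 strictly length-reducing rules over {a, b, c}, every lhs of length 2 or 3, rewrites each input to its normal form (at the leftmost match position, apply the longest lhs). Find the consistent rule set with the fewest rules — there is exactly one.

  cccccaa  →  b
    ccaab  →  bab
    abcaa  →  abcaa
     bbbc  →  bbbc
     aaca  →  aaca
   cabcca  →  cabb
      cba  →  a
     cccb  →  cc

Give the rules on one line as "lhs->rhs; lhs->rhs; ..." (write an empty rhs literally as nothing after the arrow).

cb->; cca->b

  | cccccaa => cccba => cca => b
  | ccaab => bab
  | abcaa
  | bbbc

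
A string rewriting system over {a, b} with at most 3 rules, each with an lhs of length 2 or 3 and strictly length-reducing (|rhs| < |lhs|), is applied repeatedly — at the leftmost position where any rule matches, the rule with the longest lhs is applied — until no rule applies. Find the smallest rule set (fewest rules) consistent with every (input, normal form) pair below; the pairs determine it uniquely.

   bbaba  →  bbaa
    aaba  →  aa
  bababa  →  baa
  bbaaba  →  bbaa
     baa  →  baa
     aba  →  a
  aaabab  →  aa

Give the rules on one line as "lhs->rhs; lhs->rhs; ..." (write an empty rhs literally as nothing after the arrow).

ab->; bab->ba

  | bbaba => bbaa
  | aaba => aa
  | bababa => baaba => baa
  | bbaaba => bbaa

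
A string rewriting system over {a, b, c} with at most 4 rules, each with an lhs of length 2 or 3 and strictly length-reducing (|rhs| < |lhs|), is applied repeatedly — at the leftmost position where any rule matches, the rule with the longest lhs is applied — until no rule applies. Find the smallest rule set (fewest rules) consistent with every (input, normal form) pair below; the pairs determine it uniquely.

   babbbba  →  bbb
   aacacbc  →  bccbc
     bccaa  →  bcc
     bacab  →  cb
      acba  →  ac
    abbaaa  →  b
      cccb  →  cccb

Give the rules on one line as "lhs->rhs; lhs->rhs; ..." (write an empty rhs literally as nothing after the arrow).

aa->b; ba->; ca->c

  | babbbba => bbbba => bbb
  | aacacbc => bcacbc => bccbc
  | bccaa => bcca => bcc
  | bacab => cab => cb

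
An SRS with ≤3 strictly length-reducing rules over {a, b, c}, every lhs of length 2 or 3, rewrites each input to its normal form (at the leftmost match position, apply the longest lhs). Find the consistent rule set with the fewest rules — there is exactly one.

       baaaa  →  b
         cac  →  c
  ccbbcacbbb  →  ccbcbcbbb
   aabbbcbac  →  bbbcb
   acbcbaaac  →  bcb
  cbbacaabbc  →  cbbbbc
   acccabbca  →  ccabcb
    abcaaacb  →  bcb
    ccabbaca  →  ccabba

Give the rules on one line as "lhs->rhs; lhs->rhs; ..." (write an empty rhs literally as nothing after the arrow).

aa->; ac->; bca->cb

  | baaaa => baa => b
  | cac => c
  | ccbbcacbbb => ccbcbcbbb
  | aabbbcbac => bbbcbac => bbbcb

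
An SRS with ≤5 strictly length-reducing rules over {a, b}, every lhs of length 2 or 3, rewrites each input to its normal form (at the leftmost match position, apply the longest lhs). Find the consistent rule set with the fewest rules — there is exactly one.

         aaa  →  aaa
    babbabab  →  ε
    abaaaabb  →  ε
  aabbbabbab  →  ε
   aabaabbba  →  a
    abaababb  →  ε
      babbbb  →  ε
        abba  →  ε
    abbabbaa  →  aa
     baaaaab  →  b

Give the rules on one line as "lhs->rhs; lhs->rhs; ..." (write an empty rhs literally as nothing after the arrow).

  | aaa
  | babbabab => bbabab => abab => ab => ε
  | abaaaabb => aaaabb => aabb => bb => ε
  | aabbbabbab => bbbabbab => babbab => bbab => ab => ε

aab->b; ab->; ba->; bb->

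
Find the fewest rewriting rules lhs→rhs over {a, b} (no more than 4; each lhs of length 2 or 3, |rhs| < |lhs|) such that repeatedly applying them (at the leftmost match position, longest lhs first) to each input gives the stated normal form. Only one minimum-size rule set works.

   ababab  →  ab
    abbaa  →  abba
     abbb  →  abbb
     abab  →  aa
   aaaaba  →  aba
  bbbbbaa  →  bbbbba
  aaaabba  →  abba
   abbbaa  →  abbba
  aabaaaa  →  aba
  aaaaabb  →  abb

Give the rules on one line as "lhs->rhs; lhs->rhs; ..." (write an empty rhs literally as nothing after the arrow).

aab->ab; baa->ba; bab->a

  | ababab => aaab => aab => ab
  | abbaa => abba
  | abbb
  | abab => aa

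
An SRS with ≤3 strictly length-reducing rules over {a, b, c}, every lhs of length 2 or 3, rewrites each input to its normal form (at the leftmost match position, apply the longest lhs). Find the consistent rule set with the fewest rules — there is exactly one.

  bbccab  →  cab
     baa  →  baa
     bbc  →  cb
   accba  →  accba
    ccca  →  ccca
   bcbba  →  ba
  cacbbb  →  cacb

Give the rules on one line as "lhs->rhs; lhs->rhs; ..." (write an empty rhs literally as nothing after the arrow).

bb->b; bbc->cb; bc->

  | bbccab => cbcab => cab
  | baa
  | bbc => cb
  | accba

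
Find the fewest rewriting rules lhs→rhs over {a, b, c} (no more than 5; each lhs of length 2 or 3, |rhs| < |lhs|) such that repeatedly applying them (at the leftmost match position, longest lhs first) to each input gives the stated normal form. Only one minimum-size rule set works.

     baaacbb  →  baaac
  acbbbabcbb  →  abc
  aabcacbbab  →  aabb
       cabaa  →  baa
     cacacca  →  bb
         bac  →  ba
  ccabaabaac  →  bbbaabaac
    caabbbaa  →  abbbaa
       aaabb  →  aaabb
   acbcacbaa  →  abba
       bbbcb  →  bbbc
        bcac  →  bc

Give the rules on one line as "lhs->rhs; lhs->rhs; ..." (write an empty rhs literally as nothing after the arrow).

  | baaacbb => baaacb => baaac
  | acbbbabcbb => acbbabcbb => acbabcbb => acabcbb => abcbb => abcb => abc
  | aabcacbbab => aabcbbab => aabcbab => aabcab => aabb
  | cabaa => baa

bac->ba; ca->; cb->c; cca->bb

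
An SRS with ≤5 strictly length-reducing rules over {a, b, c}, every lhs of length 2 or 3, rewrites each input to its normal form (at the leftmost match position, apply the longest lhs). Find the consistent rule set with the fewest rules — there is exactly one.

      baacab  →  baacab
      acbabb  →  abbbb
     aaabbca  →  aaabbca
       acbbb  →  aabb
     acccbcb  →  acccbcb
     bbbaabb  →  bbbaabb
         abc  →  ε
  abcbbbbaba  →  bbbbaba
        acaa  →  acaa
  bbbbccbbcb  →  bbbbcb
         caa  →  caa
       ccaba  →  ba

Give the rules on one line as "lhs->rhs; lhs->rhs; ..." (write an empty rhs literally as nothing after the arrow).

  | baacab
  | acbabb => abbbb
  | aaabbca
  | acbbb => aabb

abc->; cba->bb; cbb->ab; cca->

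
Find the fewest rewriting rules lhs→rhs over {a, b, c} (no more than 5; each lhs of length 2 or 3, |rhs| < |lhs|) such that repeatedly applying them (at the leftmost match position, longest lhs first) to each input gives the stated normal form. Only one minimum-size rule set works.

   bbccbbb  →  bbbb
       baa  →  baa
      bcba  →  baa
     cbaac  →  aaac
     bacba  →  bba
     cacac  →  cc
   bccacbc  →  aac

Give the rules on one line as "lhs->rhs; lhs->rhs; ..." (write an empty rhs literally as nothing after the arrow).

  | bbccbbb => bbbb
  | baa
  | bcba => baa
  | cbaac => aaac

aca->; bac->b; bcc->; cb->a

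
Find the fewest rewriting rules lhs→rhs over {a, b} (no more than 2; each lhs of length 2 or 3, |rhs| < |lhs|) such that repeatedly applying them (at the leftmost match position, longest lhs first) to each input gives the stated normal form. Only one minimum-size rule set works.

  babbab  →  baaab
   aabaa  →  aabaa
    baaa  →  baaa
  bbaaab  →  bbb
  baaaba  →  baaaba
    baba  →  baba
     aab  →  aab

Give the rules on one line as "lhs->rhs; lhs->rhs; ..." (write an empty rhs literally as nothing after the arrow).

  | babbab => baaab
  | aabaa
  | baaa
  | bbaaab => bbaab => bbab => bbb

abb->aa; bba->bb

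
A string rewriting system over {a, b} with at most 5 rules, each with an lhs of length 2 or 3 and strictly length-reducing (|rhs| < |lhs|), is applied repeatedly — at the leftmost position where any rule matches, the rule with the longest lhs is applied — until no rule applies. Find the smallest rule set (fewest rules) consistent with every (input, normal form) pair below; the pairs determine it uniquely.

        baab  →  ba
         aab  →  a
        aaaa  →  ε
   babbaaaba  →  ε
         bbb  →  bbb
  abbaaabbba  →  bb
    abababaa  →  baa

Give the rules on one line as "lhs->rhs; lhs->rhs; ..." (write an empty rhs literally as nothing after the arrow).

aaa->bb; ab->; aba->ba; bba->ab

  | baab => ba
  | aab => a
  | aaaa => bba => ab => ε
  | babbaaaba => bbaaaba => abaaba => baaba => baba => bba => ab => ε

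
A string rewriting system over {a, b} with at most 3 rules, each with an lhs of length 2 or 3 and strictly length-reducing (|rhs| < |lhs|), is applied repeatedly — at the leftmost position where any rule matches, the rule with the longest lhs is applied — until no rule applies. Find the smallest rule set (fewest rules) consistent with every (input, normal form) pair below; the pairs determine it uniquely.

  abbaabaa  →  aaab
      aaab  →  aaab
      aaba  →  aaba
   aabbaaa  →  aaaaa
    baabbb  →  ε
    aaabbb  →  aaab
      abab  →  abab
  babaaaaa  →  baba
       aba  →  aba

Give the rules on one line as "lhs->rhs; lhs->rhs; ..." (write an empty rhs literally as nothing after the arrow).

baa->b; bb->

  | abbaabaa => aaabaa => aaab
  | aaab
  | aaba
  | aabbaaa => aaaaa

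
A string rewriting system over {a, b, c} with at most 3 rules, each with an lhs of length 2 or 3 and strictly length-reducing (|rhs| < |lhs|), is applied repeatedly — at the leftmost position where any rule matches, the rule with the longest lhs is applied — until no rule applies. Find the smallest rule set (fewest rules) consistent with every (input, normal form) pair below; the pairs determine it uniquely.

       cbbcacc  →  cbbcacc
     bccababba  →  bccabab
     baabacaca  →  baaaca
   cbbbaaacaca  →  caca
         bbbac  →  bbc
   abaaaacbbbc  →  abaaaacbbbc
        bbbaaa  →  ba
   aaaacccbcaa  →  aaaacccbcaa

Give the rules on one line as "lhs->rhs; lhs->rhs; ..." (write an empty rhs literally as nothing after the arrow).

bac->; bba->b

  | cbbcacc
  | bccababba => bccabab
  | baabacaca => baaaca
  | cbbbaaacaca => cbbaacaca => cbacaca => caca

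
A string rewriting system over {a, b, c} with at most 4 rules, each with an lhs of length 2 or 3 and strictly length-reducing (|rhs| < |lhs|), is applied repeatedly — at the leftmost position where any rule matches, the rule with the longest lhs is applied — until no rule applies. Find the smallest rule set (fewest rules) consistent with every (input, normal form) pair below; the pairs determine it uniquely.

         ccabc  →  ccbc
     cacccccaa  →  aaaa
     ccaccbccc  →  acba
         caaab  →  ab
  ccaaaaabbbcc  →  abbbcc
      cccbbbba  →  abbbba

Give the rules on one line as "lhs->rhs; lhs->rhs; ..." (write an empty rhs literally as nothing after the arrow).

ca->c; caa->; ccc->a

  | ccabc => ccbc
  | cacccccaa => ccccccaa => acccaa => aaaa
  | ccaccbccc => ccccbccc => acbccc => acba
  | caaab => ab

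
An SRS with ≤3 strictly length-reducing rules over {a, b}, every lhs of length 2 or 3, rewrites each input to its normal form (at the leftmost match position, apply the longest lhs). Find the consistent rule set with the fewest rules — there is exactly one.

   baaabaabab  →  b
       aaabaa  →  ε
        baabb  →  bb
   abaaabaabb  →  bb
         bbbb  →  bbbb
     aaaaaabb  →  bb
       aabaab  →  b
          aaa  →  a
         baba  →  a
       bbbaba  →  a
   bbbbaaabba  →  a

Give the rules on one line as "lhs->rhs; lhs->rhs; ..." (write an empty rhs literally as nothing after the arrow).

  | baaabaabab => aaabaabab => abaabab => baabab => aabab => bab => ab => b
  | aaabaa => abaa => baa => aa => ε
  | baabb => aabb => bb
  | abaaabaabb => baaabaabb => aaabaabb => abaabb => baabb => aabb => bb

aa->; ab->b; ba->a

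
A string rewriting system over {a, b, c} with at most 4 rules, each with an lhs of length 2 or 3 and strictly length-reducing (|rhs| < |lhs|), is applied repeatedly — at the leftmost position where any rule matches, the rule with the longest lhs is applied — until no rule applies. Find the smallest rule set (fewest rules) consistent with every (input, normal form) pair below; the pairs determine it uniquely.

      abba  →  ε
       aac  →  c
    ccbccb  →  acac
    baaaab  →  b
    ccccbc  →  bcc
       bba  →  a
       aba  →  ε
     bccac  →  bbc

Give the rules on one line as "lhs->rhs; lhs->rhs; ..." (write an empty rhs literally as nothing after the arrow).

aa->; ba->a; cca->b; ccb->ac

  | abba => aba => aa => ε
  | aac => c
  | ccbccb => acccb => acac
  | baaaab => aaaab => aab => b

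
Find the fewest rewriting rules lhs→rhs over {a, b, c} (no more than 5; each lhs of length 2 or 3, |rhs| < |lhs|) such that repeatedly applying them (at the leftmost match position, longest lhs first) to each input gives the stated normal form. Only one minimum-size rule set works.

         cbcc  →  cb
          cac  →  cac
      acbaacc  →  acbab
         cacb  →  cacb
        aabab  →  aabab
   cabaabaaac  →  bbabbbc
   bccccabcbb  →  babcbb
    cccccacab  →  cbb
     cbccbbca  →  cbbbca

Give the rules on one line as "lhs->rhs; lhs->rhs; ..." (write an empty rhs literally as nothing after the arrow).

aaa->bb; acc->b; cab->aa; cc->

  | cbcc => cb
  | cac
  | acbaacc => acbab
  | cacb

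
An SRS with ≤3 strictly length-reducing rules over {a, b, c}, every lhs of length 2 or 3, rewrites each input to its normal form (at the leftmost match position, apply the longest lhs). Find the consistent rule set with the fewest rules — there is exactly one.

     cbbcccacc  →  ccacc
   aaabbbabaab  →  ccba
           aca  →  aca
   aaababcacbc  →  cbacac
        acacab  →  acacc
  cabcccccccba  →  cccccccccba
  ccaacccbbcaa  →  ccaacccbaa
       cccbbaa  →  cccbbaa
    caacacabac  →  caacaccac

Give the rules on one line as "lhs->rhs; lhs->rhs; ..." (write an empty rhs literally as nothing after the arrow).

aab->ba; ab->c; bc->

  | cbbcccacc => cbccacc => ccacc
  | aaabbbabaab => ababbabaab => cabbabaab => ccbabaab => ccbcaab => ccaab => ccba
  | aca
  | aaababcacbc => abaabcacbc => caabcacbc => cbacacbc => cbacac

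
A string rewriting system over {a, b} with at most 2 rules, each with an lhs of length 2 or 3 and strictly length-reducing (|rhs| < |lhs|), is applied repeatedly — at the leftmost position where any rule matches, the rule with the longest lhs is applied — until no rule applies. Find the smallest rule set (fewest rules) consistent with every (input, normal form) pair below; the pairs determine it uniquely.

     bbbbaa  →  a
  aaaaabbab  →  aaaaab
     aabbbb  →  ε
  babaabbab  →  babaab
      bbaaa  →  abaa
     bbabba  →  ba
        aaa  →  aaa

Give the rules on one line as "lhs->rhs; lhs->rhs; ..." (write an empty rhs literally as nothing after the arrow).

abb->; bba->ab

  | bbbbaa => bbaba => abba => a
  | aaaaabbab => aaaaab
  | aabbbb => abb => ε
  | babaabbab => babaab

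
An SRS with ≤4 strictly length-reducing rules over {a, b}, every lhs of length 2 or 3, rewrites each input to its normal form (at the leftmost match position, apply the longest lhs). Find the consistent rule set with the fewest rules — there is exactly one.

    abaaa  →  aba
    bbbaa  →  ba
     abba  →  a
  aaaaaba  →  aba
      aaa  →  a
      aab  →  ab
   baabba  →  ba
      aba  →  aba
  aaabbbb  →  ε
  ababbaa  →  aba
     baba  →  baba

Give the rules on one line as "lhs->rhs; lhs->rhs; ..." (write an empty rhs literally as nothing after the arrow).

  | abaaa => abaa => aba
  | bbbaa => baa => ba
  | abba => a
  | aaaaaba => aaaaba => aaaba => aaba => aba

aa->a; abb->; bb->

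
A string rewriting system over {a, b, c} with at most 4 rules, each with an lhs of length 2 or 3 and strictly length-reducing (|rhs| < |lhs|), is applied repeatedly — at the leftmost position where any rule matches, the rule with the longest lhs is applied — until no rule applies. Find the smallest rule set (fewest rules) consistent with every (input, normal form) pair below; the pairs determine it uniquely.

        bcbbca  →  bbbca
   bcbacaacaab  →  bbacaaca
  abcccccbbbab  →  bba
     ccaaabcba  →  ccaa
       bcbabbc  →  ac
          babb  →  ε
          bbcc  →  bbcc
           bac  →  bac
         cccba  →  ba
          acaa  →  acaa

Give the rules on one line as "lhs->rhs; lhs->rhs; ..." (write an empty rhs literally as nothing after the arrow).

ab->; bab->a; cb->b

  | bcbbca => bbbca
  | bcbacaacaab => bbacaacaab => bbacaaca
  | abcccccbbbab => cccccbbbab => ccccbbbab => cccbbbab => ccbbbab => cbbbab => bbbab => bba
  | ccaaabcba => ccaacba => ccaaba => ccaa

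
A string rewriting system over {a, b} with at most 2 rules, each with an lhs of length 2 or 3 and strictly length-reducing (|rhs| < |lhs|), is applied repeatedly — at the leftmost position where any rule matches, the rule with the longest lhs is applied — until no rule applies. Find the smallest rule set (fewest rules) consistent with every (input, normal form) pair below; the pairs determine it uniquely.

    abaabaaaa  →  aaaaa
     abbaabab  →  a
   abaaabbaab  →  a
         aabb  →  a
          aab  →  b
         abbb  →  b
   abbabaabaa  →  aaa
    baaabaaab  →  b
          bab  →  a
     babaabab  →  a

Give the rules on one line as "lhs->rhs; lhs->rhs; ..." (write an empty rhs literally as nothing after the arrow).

ab->b; bb->a

  | abaabaaaa => baabaaaa => babaaaa => bbaaaa => aaaaa
  | abbaabab => bbaabab => aaabab => aabab => abab => bab => bb => a
  | abaaabbaab => baaabbaab => baabbaab => babbaab => bbbaab => abaab => baab => bab => bb => a
  | aabb => abb => bb => a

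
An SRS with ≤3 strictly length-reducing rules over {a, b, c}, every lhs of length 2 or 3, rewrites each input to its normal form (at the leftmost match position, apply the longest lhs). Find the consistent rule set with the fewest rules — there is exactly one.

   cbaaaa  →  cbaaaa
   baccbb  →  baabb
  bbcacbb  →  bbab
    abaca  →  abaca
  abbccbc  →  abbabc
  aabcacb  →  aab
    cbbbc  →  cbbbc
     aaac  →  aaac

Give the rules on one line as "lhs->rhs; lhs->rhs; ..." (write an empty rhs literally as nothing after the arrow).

  | cbaaaa
  | baccbb => baabb
  | bbcacbb => bbccb => bbab
  | abaca

acb->c; cc->; ccb->ab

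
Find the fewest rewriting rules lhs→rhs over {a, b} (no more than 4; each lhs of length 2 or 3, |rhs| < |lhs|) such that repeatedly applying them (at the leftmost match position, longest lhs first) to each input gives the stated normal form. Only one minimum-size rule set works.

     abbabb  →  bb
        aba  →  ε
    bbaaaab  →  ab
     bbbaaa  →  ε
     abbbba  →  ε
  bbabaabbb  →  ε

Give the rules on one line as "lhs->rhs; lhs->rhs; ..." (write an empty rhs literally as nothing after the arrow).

aa->; aaa->; ba->a; bbb->

  | abbabb => ababb => aabb => bb
  | aba => aa => ε
  | bbaaaab => baaaab => aaaab => ab
  | bbbaaa => aaa => ε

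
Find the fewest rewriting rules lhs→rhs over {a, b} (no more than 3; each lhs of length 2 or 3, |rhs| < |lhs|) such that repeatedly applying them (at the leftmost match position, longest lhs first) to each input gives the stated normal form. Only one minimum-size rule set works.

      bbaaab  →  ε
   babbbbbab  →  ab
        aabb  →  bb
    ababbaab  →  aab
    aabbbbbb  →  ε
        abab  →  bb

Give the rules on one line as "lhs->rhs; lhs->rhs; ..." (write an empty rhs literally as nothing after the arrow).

  | bbaaab => bbaab => bbab => bbb => ε
  | babbbbbab => bbbbbbab => bbbab => ab
  | aabb => abb => bb
  | ababbaab => abbbaab => bbbaab => aab

abb->bb; ba->b; bbb->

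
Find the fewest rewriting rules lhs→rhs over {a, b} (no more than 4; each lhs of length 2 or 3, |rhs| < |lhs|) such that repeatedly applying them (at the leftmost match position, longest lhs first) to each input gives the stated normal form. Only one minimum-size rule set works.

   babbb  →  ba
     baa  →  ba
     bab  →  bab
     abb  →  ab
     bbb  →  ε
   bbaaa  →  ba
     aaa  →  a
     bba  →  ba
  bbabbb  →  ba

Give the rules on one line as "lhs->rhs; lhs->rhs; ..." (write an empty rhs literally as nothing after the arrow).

  | babbb => ba
  | baa => ba
  | bab
  | abb => ab

aa->a; bb->b; bbb->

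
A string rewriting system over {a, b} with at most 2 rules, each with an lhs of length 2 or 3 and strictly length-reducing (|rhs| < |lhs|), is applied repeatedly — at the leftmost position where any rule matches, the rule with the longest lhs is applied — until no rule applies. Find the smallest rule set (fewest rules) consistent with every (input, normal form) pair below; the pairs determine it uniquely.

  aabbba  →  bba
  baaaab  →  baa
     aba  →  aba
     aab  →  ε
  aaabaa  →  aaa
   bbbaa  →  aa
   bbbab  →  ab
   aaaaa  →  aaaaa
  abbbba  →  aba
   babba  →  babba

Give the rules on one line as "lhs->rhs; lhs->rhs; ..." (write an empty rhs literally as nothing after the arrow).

  | aabbba => bba
  | baaaab => baa
  | aba
  | aab => ε

aab->; bbb->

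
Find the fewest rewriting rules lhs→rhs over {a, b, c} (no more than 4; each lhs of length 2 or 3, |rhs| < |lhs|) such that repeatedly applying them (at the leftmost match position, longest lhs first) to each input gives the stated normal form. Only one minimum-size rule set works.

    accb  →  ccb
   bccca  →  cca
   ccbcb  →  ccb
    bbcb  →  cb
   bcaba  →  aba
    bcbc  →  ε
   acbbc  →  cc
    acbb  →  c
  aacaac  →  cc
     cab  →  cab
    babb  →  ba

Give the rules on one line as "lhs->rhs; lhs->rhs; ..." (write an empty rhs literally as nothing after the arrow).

  | accb => ccb
  | bccca => cca
  | ccbcb => ccb
  | bbcb => cb

ac->c; bb->; bc->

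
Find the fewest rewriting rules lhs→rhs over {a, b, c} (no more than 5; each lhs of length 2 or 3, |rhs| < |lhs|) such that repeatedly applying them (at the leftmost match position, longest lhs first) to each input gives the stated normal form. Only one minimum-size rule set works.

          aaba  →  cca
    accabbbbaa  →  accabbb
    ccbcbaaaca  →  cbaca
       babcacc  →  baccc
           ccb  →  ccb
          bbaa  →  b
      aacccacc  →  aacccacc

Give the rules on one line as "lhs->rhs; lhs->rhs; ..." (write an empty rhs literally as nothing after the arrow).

  | aaba => cca
  | accabbbbaa => accabbb
  | ccbcbaaaca => cbbaaaca => cbaca
  | babcacc => baccc

aab->cc; baa->; bca->c; cbc->b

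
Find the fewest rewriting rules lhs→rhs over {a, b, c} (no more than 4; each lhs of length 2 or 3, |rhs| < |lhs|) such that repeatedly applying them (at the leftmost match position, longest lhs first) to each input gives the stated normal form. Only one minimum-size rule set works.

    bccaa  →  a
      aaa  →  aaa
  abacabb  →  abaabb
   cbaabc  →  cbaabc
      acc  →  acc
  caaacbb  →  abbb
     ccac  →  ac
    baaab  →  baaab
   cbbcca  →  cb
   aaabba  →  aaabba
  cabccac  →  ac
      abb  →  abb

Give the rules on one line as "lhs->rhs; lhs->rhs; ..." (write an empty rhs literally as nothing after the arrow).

aac->b; bca->; ca->a

  | bccaa => bcaa => a
  | aaa
  | abacabb => abaabb
  | cbaabc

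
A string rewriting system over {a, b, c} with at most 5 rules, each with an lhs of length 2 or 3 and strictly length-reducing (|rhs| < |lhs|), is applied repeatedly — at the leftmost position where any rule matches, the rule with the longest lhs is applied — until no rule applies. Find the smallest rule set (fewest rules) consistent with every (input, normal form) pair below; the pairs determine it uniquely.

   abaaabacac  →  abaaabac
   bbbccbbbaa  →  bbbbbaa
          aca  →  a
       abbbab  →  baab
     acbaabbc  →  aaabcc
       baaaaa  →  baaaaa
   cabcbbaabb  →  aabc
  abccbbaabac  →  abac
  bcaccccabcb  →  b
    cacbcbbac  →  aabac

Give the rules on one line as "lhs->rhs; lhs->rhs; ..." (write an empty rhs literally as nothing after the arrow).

abb->bc; bab->ab; ca->; cb->a

  | abaaabacac => abaaabac
  | bbbccbbbaa => bbbcabbaa => bbbbbaa
  | aca => a
  | abbbab => bcbab => baab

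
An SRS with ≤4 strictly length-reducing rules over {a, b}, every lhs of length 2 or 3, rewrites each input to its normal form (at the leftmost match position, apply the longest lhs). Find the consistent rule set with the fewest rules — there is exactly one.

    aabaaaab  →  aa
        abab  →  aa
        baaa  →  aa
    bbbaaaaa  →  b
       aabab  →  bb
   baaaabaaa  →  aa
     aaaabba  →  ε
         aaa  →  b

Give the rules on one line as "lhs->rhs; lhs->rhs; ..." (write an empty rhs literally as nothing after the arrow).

  | aabaaaab => aaaaaab => baaab => aab => aa
  | abab => aab => aa
  | baaa => aa
  | bbbaaaaa => baaaa => aaa => b

aaa->b; ab->a; ba->; bba->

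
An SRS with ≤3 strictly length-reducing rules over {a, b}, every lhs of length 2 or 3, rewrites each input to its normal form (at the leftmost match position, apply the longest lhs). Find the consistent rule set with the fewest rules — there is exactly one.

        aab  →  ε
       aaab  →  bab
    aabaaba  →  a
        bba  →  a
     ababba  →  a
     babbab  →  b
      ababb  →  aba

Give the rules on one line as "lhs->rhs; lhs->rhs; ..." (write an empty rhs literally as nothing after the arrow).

aa->b; bb->

  | aab => bb => ε
  | aaab => bab
  | aabaaba => bbaaba => aaba => bba => a
  | bba => a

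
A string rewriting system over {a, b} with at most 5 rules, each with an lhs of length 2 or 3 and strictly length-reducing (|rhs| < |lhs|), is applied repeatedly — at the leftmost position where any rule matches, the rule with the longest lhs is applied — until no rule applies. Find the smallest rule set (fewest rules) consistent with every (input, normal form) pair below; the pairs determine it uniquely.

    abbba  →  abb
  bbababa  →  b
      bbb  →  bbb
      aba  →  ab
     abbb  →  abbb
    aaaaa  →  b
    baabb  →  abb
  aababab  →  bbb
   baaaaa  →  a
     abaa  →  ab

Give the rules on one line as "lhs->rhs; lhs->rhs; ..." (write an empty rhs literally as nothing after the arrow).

aa->b; aba->ab; ba->; bba->ab

  | abbba => abab => abb
  | bbababa => abbaba => aabba => bbba => bab => b
  | bbb
  | aba => ab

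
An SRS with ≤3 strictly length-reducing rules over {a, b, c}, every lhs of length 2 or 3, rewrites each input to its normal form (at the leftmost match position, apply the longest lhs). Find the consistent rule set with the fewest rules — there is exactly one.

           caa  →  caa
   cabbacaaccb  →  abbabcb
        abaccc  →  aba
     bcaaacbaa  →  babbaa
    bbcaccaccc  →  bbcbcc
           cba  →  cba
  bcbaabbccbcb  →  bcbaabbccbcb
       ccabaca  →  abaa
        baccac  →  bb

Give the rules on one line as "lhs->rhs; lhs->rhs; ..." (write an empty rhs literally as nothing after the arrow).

aac->b; ac->a; cab->ab

  | caa
  | cabbacaaccb => abbacaaccb => abbaaaccb => abbabcb
  | abaccc => abacc => abac => aba
  | bcaaacbaa => bcabbaa => babbaa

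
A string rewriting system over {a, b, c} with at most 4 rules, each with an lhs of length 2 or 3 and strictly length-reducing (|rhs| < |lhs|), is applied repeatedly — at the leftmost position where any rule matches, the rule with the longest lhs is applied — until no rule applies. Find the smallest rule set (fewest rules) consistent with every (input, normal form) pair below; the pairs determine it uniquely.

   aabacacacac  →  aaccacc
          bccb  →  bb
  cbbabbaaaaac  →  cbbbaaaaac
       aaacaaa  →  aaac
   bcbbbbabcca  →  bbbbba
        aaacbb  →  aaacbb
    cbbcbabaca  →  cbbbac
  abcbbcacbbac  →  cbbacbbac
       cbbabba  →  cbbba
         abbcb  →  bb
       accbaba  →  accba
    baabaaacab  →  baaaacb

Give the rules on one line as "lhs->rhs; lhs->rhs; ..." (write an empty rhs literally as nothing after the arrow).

ab->; aca->ac; bc->b

  | aabacacacac => aacacacac => aaccacac => aaccacc
  | bccb => bcb => bb
  | cbbabbaaaaac => cbbbaaaaac
  | aaacaaa => aaacaa => aaaca => aaac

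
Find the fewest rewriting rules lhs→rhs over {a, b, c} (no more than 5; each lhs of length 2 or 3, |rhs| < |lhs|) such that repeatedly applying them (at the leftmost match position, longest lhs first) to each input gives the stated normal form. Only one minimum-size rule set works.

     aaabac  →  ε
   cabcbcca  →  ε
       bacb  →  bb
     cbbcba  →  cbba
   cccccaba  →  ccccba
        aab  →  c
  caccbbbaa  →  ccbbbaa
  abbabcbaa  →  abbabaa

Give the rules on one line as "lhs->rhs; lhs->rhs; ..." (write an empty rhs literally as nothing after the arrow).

aab->c; ac->; bc->; ca->

  | aaabac => acac => ac => ε
  | cabcbcca => bcbcca => bcca => ca => ε
  | bacb => bb
  | cbbcba => cbba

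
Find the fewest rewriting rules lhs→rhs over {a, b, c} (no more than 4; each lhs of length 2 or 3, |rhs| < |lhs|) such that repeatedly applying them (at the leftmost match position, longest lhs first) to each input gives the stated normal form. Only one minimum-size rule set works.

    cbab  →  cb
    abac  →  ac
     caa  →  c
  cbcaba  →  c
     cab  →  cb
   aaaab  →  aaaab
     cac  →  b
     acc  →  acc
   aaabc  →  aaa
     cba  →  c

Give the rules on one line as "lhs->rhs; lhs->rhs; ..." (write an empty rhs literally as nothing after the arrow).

  | cbab => cb
  | abac => ac
  | caa => ca => c
  | cbcaba => caba => cba => c

ba->; bc->; ca->c; cac->b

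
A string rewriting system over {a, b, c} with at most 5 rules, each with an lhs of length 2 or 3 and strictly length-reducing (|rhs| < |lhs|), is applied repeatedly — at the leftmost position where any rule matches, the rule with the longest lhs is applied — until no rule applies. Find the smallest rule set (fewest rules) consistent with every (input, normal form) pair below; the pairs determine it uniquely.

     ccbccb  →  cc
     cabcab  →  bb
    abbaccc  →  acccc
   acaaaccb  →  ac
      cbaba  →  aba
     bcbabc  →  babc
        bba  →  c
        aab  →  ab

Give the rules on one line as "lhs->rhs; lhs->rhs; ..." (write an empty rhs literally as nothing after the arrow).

aa->a; bba->c; ca->; cb->

  | ccbccb => cccb => cc
  | cabcab => bcab => bb
  | abbaccc => acccc
  | acaaaccb => aaaccb => aaccb => accb => ac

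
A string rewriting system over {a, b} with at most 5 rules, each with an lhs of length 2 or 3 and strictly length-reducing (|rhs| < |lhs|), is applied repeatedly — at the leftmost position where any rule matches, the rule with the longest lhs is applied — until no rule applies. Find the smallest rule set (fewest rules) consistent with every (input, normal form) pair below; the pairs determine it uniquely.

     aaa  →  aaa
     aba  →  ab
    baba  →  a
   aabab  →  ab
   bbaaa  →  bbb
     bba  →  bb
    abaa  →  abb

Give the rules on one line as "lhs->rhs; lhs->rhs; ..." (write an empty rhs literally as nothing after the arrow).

  | aaa
  | aba => ab
  | baba => a
  | aabab => ab

aab->; ba->b; baa->bb; bab->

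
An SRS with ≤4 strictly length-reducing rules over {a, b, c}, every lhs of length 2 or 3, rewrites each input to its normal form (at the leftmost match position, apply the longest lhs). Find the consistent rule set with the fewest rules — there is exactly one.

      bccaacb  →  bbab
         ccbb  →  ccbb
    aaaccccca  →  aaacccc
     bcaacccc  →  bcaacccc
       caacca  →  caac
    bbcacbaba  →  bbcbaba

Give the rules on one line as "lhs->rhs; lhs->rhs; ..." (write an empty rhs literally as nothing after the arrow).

acb->b; bcc->bb; cca->c

  | bccaacb => bbaacb => bbab
  | ccbb
  | aaaccccca => aaacccc
  | bcaacccc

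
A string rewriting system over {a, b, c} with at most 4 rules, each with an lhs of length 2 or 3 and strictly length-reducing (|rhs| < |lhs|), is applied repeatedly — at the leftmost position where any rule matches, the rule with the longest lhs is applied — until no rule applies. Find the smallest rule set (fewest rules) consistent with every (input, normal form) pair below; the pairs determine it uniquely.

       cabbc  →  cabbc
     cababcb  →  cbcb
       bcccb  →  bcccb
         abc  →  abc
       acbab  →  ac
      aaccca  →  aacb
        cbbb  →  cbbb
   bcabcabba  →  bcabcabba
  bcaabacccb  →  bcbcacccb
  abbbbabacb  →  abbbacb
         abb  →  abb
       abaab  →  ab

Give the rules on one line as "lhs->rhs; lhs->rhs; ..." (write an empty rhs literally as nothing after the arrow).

  | cabbc
  | cababcb => cbcb
  | bcccb
  | abc

aab->bc; aba->; bab->; cca->b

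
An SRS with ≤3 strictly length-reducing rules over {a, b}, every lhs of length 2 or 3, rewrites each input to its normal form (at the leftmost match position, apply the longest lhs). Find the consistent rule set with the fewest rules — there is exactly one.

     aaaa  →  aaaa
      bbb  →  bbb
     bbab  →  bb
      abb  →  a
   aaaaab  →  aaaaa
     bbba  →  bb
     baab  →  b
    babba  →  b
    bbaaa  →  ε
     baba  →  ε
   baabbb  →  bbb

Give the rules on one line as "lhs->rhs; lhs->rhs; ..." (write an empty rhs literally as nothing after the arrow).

  | aaaa
  | bbb
  | bbab => bb
  | abb => ab => a

ab->a; ba->; baa->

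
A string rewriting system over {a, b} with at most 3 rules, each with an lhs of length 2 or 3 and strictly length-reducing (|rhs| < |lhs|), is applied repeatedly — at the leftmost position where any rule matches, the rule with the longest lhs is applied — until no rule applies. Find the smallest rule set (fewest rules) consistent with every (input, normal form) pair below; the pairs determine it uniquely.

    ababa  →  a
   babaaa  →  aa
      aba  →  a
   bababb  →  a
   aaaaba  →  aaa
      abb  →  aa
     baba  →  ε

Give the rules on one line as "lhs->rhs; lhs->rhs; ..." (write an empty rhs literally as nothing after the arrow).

  | ababa => aba => a
  | babaaa => baaa => aa
  | aba => a
  | bababb => babb => bb => a

aab->; ba->; bb->a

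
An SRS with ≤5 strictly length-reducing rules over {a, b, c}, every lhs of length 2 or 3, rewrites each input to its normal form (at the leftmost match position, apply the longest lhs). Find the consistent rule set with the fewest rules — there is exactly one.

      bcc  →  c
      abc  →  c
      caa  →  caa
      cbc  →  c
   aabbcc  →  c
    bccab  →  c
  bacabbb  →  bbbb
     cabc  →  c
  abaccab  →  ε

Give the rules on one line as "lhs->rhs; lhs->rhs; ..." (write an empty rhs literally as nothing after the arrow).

  | bcc => c
  | abc => c
  | caa
  | cbc => c

ab->; ac->b; bc->; cc->c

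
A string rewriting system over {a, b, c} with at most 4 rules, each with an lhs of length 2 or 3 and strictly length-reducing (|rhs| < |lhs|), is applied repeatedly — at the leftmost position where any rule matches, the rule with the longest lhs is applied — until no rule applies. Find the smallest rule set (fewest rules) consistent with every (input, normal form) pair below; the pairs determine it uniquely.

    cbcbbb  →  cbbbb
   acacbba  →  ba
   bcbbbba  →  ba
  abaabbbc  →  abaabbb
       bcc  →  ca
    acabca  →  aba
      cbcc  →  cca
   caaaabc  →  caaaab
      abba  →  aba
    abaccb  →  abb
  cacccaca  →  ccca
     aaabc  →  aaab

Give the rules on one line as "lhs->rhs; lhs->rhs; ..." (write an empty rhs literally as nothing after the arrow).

ac->; bba->ba; bc->b; bcc->ca

  | cbcbbb => cbbbb
  | acacbba => acbba => bba => ba
  | bcbbbba => bbbbba => bbbba => bbba => bba => ba
  | abaabbbc => abaabbb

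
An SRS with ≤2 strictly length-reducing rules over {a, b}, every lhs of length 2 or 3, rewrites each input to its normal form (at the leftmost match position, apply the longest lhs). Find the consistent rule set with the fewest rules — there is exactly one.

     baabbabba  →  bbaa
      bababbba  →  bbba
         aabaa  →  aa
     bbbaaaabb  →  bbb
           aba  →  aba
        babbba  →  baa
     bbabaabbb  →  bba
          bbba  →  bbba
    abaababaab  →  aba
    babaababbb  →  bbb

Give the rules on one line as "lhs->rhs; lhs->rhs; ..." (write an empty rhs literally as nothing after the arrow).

  | baabbabba => bbabba => bbaba => bbaa
  | bababbba => baabbba => bbba
  | aabaa => aa
  | bbbaaaabb => bbbaab => bbb

aab->; bab->ba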